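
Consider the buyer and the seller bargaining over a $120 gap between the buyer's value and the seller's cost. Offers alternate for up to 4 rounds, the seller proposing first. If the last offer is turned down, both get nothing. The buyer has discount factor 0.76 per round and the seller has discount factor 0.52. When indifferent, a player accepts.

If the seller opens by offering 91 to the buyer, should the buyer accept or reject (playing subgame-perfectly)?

Accept

Round 4 (the buyer proposes): the seller will accept anything ≥ 0, so the buyer offers 0 and keeps 120.
Round 3 (the seller proposes): the buyer can get 120 next round, worth 0.76 × 120 = 91.2 now, so the seller offers 91.2, keeping 28.8.
Round 2 (the buyer proposes): the seller can get 28.8 next round, worth 0.52 × 28.8 = 14.976 now. The buyer offers 14.976 and keeps 120 − 14.976 = 105.024.
So by rejecting in round 1, the buyer gets 105.024 next round, worth 0.76 × 105.024 = 79.81824 now.
Offer 91 ≥ 79.81824, so the buyer accepts.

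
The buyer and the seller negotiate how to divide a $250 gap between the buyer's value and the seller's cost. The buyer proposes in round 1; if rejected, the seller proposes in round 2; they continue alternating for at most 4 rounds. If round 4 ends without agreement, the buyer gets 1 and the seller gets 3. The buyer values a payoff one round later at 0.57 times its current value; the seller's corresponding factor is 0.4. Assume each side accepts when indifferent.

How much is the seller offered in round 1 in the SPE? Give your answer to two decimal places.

By backward induction:
Round 4 (the seller proposes): the buyer gets 1 if talks fail, so the seller offers 1 and keeps 249.
Round 3 (the buyer proposes): the seller can get 249 next round, worth 0.4 × 249 = 99.6 now; the buyer offers that and keeps 150.4.
Round 2 (the seller proposes): the buyer can get 150.4 next round, worth 0.57 × 150.4 = 85.728 now; the seller offers that and keeps 164.272.
Round 1 (the buyer proposes): the seller can get 164.272 next round, worth 0.4 × 164.272 = 65.7088 now, so the buyer offers 65.7088, keeping 184.2912.

65.71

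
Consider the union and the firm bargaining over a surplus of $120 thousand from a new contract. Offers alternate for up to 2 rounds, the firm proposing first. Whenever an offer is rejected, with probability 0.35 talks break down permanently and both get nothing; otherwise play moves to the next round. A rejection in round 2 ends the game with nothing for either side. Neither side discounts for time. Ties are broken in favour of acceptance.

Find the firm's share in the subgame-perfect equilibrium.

Round 2 (the union proposes): rejection yields 0 for the firm; the union offers 0 and keeps 120.
Round 1 (the firm proposes): rejecting gives the union an expected 0.65 × 120 = 78. The firm offers 78 and keeps 120 − 78 = 42.

42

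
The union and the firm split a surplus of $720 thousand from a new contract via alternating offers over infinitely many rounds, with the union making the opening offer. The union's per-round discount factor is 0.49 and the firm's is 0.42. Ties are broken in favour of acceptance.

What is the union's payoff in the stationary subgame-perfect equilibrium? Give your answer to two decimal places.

When the union proposes, the firm accepts any offer worth at least 0.42 times what the firm would get by proposing next round; and vice versa.
This gives x = 720 − 0.42y and y = 720 − 0.49x, where x and y are each side's share when it proposes.
Hence (1 − 0.42·0.49)x = 720(1 − 0.42), i.e. 0.7942·x = 417.6.
x ≈ 525.8121; the firm's share is 720 − x ≈ 194.1879.

525.81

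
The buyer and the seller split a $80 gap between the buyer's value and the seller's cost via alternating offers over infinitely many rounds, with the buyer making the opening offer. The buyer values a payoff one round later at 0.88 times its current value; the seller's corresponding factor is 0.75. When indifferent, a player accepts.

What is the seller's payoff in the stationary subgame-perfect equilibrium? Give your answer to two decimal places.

In a stationary SPE each proposer offers the other exactly their discounted continuation value.
If the buyer keeps x when proposing and the seller keeps y when proposing, then x = 80 − 0.75y and y = 80 − 0.88x.
Solving: x = 80(1 − 0.75) / (1 − 0.88·0.75) = 20 / 0.34 ≈ 58.8235.
The seller gets 80 − 58.8235 ≈ 21.1765.

21.18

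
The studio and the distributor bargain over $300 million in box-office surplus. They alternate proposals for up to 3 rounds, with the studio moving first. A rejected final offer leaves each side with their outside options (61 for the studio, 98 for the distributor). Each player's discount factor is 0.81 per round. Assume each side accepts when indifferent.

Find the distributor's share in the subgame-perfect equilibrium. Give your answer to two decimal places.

Round 3 (the studio proposes): the distributor gets 98 if talks fail, so the studio offers 98 and keeps 202.
Round 2 (the distributor proposes): the studio can get 202 next round, worth 0.81 × 202 = 163.62 now. The distributor offers 163.62 and keeps 300 − 163.62 = 136.38.
Round 1 (the studio proposes): the distributor can get 136.38 next round, worth 0.81 × 136.38 = 110.4678 now; the studio offers that and keeps 189.5322.

110.47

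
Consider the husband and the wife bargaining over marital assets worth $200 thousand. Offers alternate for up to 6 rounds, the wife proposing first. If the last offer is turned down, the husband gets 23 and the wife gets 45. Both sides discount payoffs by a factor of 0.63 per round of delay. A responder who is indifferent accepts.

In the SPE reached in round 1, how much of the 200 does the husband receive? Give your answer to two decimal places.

Solve by backward induction from round 6.
Round 6 (the husband proposes): the wife gets 45 if talks fail, so the husband offers 45 and keeps 155.
Round 5 (the wife proposes): the husband can get 155 next round, worth 0.63 × 155 = 97.65 now. The wife offers 97.65 and keeps 200 − 97.65 = 102.35.
Round 4 (the husband proposes): the wife can get 102.35 next round, worth 0.63 × 102.35 = 64.4805 now; the husband offers that and keeps 135.5195.
Round 3 (the wife proposes): the husband can get 135.5195 next round, worth 0.63 × 135.5195 = 85.377285 now, so the wife offers 85.377285, keeping 114.622715.
Round 2 (the husband proposes): the wife can get 114.622715 next round, worth 0.63 × 114.622715 = 72.21231045 now. The husband offers 72.21231045 and keeps 200 − 72.21231045 = 127.78768955.
Round 1 (the wife proposes): the husband can get 127.78768955 next round, worth 0.63 × 127.78768955 = 80.5062444165 now, so the wife offers 80.5062444165, keeping 119.4937555835.

80.51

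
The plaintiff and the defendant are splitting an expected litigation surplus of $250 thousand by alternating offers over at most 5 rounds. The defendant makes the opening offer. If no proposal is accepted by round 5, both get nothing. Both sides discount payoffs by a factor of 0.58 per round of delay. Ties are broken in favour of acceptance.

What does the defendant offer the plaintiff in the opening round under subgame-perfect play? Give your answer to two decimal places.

81.39

Work backward from the last round.
Round 5 (the defendant proposes): the plaintiff will accept anything ≥ 0, so the defendant offers 0 and keeps 250.
Round 4 (the plaintiff proposes): the defendant can get 250 next round, worth 0.58 × 250 = 145 now. The plaintiff offers 145 and keeps 250 − 145 = 105.
Round 3 (the defendant proposes): the plaintiff can get 105 next round, worth 0.58 × 105 = 60.9 now. The defendant offers 60.9 and keeps 250 − 60.9 = 189.1.
Round 2 (the plaintiff proposes): the defendant can get 189.1 next round, worth 0.58 × 189.1 = 109.678 now. The plaintiff offers 109.678 and keeps 250 − 109.678 = 140.322.
Round 1 (the defendant proposes): the plaintiff can get 140.322 next round, worth 0.58 × 140.322 = 81.38676 now. The defendant offers 81.38676 and keeps 250 − 81.38676 = 168.61324.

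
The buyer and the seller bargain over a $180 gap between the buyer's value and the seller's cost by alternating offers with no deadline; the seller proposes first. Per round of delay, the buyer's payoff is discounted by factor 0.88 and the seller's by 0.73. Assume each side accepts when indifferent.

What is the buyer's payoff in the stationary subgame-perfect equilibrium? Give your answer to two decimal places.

In a stationary SPE each proposer offers the other exactly their discounted continuation value.
If the seller keeps x when proposing and the buyer keeps y when proposing, then x = 180 − 0.88y and y = 180 − 0.73x.
Solving: x = 180(1 − 0.88) / (1 − 0.73·0.88) = 21.6 / 0.3576 ≈ 60.4027.
The buyer gets 180 − 60.4027 ≈ 119.5973.

119.60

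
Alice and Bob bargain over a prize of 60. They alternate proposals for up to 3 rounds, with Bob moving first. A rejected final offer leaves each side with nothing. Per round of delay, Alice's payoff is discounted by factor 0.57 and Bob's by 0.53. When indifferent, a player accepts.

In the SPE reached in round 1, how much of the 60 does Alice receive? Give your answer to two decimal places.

16.07

Round 3 (Bob proposes): Alice will accept anything ≥ 0, so Bob offers 0 and keeps 60.
Round 2 (Alice proposes): Bob can get 60 next round, worth 0.53 × 60 = 31.8 now, so Alice offers 31.8, keeping 28.2.
Round 1 (Bob proposes): Alice can get 28.2 next round, worth 0.57 × 28.2 = 16.074 now, so Bob offers 16.074, keeping 43.926.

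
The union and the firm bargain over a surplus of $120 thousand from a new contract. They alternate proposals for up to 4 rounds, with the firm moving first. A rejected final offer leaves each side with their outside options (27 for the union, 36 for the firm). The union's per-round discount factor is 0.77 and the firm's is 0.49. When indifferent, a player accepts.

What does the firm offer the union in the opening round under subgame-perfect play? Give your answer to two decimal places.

71.53

By backward induction:
Round 4 (the union proposes): the firm gets 36 if talks fail, so the union offers 36 and keeps 84.
Round 3 (the firm proposes): the union can get 84 next round, worth 0.77 × 84 = 64.68 now, so the firm offers 64.68, keeping 55.32.
Round 2 (the union proposes): the firm can get 55.32 next round, worth 0.49 × 55.32 = 27.1068 now. The union offers 27.1068 and keeps 120 − 27.1068 = 92.8932.
Round 1 (the firm proposes): the union can get 92.8932 next round, worth 0.77 × 92.8932 = 71.527764 now. The firm offers 71.527764 and keeps 120 − 71.527764 = 48.472236.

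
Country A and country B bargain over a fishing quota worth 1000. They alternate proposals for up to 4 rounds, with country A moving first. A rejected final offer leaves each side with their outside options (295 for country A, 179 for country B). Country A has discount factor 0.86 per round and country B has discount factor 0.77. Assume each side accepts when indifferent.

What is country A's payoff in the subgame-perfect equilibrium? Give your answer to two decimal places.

Work backward from the last round.
Round 4 (country B proposes): country A gets 295 if talks fail, so country B offers 295 and keeps 705.
Round 3 (country A proposes): country B can get 705 next round, worth 0.77 × 705 = 542.85 now; country A offers that and keeps 457.15.
Round 2 (country B proposes): country A can get 457.15 next round, worth 0.86 × 457.15 = 393.149 now; country B offers that and keeps 606.851.
Round 1 (country A proposes): country B can get 606.851 next round, worth 0.77 × 606.851 = 467.27527 now; country A offers that and keeps 532.72473.

532.72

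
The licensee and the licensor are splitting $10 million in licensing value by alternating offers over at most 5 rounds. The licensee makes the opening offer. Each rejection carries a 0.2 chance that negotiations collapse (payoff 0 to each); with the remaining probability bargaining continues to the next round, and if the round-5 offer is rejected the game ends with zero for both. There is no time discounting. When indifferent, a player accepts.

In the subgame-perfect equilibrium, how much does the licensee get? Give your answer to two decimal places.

7.38

By backward induction:
Round 5 (the licensee proposes): rejection yields 0 for the licensor; the licensee offers 0 and keeps 10.
Round 4 (the licensor proposes): rejecting gives the licensee an expected 0.8 × 10 = 8. The licensor offers 8 and keeps 10 − 8 = 2.
Round 3 (the licensee proposes): rejecting gives the licensor an expected 0.8 × 2 = 1.6; the licensee offers that and keeps 8.4.
Round 2 (the licensor proposes): rejecting gives the licensee an expected 0.8 × 8.4 = 6.72; the licensor offers that and keeps 3.28.
Round 1 (the licensee proposes): rejecting gives the licensor an expected 0.8 × 3.28 = 2.624, so the licensee offers 2.624, keeping 7.376.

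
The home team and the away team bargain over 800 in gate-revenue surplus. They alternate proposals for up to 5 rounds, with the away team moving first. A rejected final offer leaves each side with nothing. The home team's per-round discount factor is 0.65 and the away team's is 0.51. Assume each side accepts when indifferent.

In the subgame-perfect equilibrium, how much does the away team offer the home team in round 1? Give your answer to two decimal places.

339.27

Round 5 (the away team proposes): the home team will accept anything ≥ 0, so the away team offers 0 and keeps 800.
Round 4 (the home team proposes): the away team can get 800 next round, worth 0.51 × 800 = 408 now; the home team offers that and keeps 392.
Round 3 (the away team proposes): the home team can get 392 next round, worth 0.65 × 392 = 254.8 now, so the away team offers 254.8, keeping 545.2.
Round 2 (the home team proposes): the away team can get 545.2 next round, worth 0.51 × 545.2 = 278.052 now. The home team offers 278.052 and keeps 800 − 278.052 = 521.948.
Round 1 (the away team proposes): the home team can get 521.948 next round, worth 0.65 × 521.948 = 339.2662 now; the away team offers that and keeps 460.7338.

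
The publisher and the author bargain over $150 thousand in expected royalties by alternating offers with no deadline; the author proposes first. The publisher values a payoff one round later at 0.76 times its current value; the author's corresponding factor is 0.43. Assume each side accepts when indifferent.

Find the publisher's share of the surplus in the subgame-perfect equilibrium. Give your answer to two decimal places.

When the author proposes, the publisher accepts any offer worth at least 0.76 times what the publisher would get by proposing next round; and vice versa.
This gives x = 150 − 0.76y and y = 150 − 0.43x, where x and y are each side's share when it proposes.
Hence (1 − 0.76·0.43)x = 150(1 − 0.76), i.e. 0.6732·x = 36.
x ≈ 53.4759; the publisher's share is 150 − x ≈ 96.5241.

96.52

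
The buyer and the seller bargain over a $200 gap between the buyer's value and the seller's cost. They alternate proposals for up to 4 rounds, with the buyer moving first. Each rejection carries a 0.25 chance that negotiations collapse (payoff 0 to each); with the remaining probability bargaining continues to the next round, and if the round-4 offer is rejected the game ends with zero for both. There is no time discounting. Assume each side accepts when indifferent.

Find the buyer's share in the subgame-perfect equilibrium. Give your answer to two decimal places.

Round 4 (the seller proposes): rejection yields 0 for the buyer; the seller offers 0 and keeps 200.
Round 3 (the buyer proposes): rejecting gives the seller an expected 0.75 × 200 = 150. The buyer offers 150 and keeps 200 − 150 = 50.
Round 2 (the seller proposes): rejecting gives the buyer an expected 0.75 × 50 = 37.5. The seller offers 37.5 and keeps 200 − 37.5 = 162.5.
Round 1 (the buyer proposes): rejecting gives the seller an expected 0.75 × 162.5 = 121.875, so the buyer offers 121.875, keeping 78.125.

78.13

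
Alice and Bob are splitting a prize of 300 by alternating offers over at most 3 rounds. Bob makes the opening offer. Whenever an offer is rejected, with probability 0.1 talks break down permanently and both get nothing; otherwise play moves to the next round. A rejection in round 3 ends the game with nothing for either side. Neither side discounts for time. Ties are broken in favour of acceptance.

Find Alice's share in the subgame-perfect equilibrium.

27

Round 3 (Bob proposes): rejection yields 0 for Alice; Bob offers 0 and keeps 300.
Round 2 (Alice proposes): rejecting gives Bob an expected 0.9 × 300 = 270; Alice offers that and keeps 30.
Round 1 (Bob proposes): rejecting gives Alice an expected 0.9 × 30 = 27, so Bob offers 27, keeping 273.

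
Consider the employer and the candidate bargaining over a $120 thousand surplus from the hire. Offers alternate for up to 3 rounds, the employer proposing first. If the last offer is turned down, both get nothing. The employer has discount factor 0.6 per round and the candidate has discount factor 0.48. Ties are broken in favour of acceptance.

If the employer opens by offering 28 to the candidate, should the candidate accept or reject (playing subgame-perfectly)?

Work out the candidate's continuation value if the offer is rejected.
Round 3 (the employer proposes): rejection yields 0 for the candidate; the employer offers 0 and keeps 120.
Round 2 (the candidate proposes): the employer can get 120 next round, worth 0.6 × 120 = 72 now. The candidate offers 72 and keeps 120 − 72 = 48.
So by rejecting in round 1, the candidate gets 48 next round, worth 0.48 × 48 = 23.04 now.
Offer 28 ≥ 23.04, so the candidate accepts.

Accept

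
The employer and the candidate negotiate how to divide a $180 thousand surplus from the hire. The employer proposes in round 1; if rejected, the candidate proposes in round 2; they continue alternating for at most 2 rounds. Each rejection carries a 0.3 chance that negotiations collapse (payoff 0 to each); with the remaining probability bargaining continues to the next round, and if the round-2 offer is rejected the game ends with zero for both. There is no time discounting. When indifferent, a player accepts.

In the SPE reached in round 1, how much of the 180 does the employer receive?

54

Round 2 (the candidate proposes): rejection yields 0 for the employer; the candidate offers 0 and keeps 180.
Round 1 (the employer proposes): rejecting gives the candidate an expected 0.7 × 180 = 126; the employer offers that and keeps 54.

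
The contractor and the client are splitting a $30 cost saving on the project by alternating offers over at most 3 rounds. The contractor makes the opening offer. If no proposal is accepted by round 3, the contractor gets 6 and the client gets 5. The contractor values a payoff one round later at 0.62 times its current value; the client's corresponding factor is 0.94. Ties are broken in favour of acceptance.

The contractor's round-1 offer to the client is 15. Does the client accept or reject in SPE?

Round 3 (the contractor proposes): the client gets 5 if talks fail, so the contractor offers 5 and keeps 25.
Round 2 (the client proposes): the contractor can get 25 next round, worth 0.62 × 25 = 15.5 now. The client offers 15.5 and keeps 30 − 15.5 = 14.5.
So by rejecting in round 1, the client gets 14.5 next round, worth 0.94 × 14.5 = 13.63 now.
Offer 15 ≥ 13.63, so the client accepts.

Accept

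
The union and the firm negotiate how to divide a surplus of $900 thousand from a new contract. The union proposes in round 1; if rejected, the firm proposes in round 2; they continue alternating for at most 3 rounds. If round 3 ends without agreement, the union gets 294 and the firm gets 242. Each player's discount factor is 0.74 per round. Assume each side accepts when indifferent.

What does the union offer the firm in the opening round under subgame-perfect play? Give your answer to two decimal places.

Solve by backward induction from round 3.
Round 3 (the union proposes): the firm gets 242 if talks fail, so the union offers 242 and keeps 658.
Round 2 (the firm proposes): the union can get 658 next round, worth 0.74 × 658 = 486.92 now; the firm offers that and keeps 413.08.
Round 1 (the union proposes): the firm can get 413.08 next round, worth 0.74 × 413.08 = 305.6792 now, so the union offers 305.6792, keeping 594.3208.

305.68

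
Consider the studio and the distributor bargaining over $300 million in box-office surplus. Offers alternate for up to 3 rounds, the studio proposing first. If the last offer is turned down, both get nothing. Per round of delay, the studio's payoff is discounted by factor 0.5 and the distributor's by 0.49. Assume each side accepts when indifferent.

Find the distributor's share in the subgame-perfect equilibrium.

By backward induction:
Round 3 (the studio proposes): rejection yields 0 for the distributor; the studio offers 0 and keeps 300.
Round 2 (the distributor proposes): the studio can get 300 next round, worth 0.5 × 300 = 150 now; the distributor offers that and keeps 150.
Round 1 (the studio proposes): the distributor can get 150 next round, worth 0.49 × 150 = 73.5 now; the studio offers that and keeps 226.5.

73.5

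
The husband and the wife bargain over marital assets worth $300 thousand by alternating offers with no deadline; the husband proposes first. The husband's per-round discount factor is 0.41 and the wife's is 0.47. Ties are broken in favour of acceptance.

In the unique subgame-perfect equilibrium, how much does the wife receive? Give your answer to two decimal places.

Let x be the husband's share when the husband proposes and y be the wife's share when the wife proposes.
The wife accepts iff offered ≥ 0.47·y, so x = 300 − 0.47y. Symmetrically y = 300 − 0.41x.
Substituting: x = 300 − 0.47(300 − 0.41x), giving x(1 − 0.41·0.47) = 300(1 − 0.47).
So x = 300 × 0.53 / 0.8073 ≈ 196.9528, and the wife receives 300 − x ≈ 103.0472.

103.05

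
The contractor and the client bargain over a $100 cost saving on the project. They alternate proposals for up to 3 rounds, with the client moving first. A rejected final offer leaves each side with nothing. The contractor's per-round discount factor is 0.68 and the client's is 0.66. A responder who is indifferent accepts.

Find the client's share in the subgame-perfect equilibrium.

Round 3 (the client proposes): the contractor will accept anything ≥ 0, so the client offers 0 and keeps 100.
Round 2 (the contractor proposes): the client can get 100 next round, worth 0.66 × 100 = 66 now, so the contractor offers 66, keeping 34.
Round 1 (the client proposes): the contractor can get 34 next round, worth 0.68 × 34 = 23.12 now; the client offers that and keeps 76.88.

76.88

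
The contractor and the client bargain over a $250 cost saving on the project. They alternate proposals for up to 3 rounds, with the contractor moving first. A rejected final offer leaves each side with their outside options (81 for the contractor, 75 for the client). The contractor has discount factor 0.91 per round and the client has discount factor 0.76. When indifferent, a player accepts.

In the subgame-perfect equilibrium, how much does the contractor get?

Round 3 (the contractor proposes): the client gets 75 if talks fail, so the contractor offers 75 and keeps 175.
Round 2 (the client proposes): the contractor can get 175 next round, worth 0.91 × 175 = 159.25 now, so the client offers 159.25, keeping 90.75.
Round 1 (the contractor proposes): the client can get 90.75 next round, worth 0.76 × 90.75 = 68.97 now; the contractor offers that and keeps 181.03.

181.03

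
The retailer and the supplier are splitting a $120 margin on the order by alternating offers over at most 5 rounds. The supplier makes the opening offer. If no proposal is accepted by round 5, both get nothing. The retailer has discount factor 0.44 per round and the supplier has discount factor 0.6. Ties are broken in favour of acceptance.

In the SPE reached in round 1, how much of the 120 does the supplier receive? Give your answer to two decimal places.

93.30

Round 5 (the supplier proposes): rejection yields 0 for the retailer; the supplier offers 0 and keeps 120.
Round 4 (the retailer proposes): the supplier can get 120 next round, worth 0.6 × 120 = 72 now; the retailer offers that and keeps 48.
Round 3 (the supplier proposes): the retailer can get 48 next round, worth 0.44 × 48 = 21.12 now. The supplier offers 21.12 and keeps 120 − 21.12 = 98.88.
Round 2 (the retailer proposes): the supplier can get 98.88 next round, worth 0.6 × 98.88 = 59.328 now. The retailer offers 59.328 and keeps 120 − 59.328 = 60.672.
Round 1 (the supplier proposes): the retailer can get 60.672 next round, worth 0.44 × 60.672 = 26.69568 now; the supplier offers that and keeps 93.30432.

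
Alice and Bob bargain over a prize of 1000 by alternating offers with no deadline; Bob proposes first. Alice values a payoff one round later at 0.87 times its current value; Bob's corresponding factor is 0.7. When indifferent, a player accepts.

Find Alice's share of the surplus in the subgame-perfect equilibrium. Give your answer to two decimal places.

Let x be Bob's share when Bob proposes and y be Alice's share when Alice proposes.
Alice accepts iff offered ≥ 0.87·y, so x = 1000 − 0.87y. Symmetrically y = 1000 − 0.7x.
Substituting: x = 1000 − 0.87(1000 − 0.7x), giving x(1 − 0.7·0.87) = 1000(1 − 0.87).
So x = 1000 × 0.13 / 0.391 ≈ 332.4808, and Alice receives 1000 − x ≈ 667.5192.

667.52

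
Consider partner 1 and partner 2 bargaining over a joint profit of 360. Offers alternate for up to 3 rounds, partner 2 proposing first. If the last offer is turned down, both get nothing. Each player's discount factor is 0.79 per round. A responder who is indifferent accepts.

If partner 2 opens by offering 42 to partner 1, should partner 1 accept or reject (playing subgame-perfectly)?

Reject

Round 3 (partner 2 proposes): partner 1 will accept anything ≥ 0, so partner 2 offers 0 and keeps 360.
Round 2 (partner 1 proposes): partner 2 can get 360 next round, worth 0.79 × 360 = 284.4 now; partner 1 offers that and keeps 75.6.
So by rejecting in round 1, partner 1 gets 75.6 next round, worth 0.79 × 75.6 = 59.724 now.
Offer 42 < 59.724, so partner 1 rejects.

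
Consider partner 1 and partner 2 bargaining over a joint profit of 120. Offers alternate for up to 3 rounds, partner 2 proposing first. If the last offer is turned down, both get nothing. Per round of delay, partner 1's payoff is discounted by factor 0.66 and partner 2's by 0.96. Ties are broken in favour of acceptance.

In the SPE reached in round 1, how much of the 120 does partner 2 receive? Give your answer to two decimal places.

116.83

By backward induction:
Round 3 (partner 2 proposes): rejection yields 0 for partner 1; partner 2 offers 0 and keeps 120.
Round 2 (partner 1 proposes): partner 2 can get 120 next round, worth 0.96 × 120 = 115.2 now. Partner 1 offers 115.2 and keeps 120 − 115.2 = 4.8.
Round 1 (partner 2 proposes): partner 1 can get 4.8 next round, worth 0.66 × 4.8 = 3.168 now; partner 2 offers that and keeps 116.832.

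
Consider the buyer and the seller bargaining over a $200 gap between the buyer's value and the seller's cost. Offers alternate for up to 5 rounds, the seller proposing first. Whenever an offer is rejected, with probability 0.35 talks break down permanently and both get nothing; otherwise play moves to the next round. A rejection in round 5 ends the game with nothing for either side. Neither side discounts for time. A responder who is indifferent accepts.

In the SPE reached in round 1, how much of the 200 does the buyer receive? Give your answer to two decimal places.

By backward induction:
Round 5 (the seller proposes): the buyer will accept anything ≥ 0, so the seller offers 0 and keeps 200.
Round 4 (the buyer proposes): rejecting gives the seller an expected 0.65 × 200 = 130. The buyer offers 130 and keeps 200 − 130 = 70.
Round 3 (the seller proposes): rejecting gives the buyer an expected 0.65 × 70 = 45.5; the seller offers that and keeps 154.5.
Round 2 (the buyer proposes): rejecting gives the seller an expected 0.65 × 154.5 = 100.425. The buyer offers 100.425 and keeps 200 − 100.425 = 99.575.
Round 1 (the seller proposes): rejecting gives the buyer an expected 0.65 × 99.575 = 64.72375, so the seller offers 64.72375, keeping 135.27625.

64.72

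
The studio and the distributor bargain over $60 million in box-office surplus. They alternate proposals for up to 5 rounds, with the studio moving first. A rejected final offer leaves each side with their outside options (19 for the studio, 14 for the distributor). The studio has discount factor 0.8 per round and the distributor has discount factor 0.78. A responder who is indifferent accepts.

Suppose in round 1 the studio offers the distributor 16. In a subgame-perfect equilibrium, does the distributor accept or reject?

Reject

Round 5 (the studio proposes): the distributor gets 14 if talks fail, so the studio offers 14 and keeps 46.
Round 4 (the distributor proposes): the studio can get 46 next round, worth 0.8 × 46 = 36.8 now. The distributor offers 36.8 and keeps 60 − 36.8 = 23.2.
Round 3 (the studio proposes): the distributor can get 23.2 next round, worth 0.78 × 23.2 = 18.096 now, so the studio offers 18.096, keeping 41.904.
Round 2 (the distributor proposes): the studio can get 41.904 next round, worth 0.8 × 41.904 = 33.5232 now; the distributor offers that and keeps 26.4768.
So by rejecting in round 1, the distributor gets 26.4768 next round, worth 0.78 × 26.4768 = 20.651904 now.
Offer 16 < 20.651904, so the distributor rejects.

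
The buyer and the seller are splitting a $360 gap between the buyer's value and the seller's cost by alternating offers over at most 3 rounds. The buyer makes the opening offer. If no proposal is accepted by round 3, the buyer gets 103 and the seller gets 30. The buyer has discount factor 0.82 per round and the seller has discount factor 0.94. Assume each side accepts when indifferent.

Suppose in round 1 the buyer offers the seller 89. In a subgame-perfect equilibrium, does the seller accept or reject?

Work out the seller's continuation value if the offer is rejected.
Round 3 (the buyer proposes): the seller gets 30 if talks fail, so the buyer offers 30 and keeps 330.
Round 2 (the seller proposes): the buyer can get 330 next round, worth 0.82 × 330 = 270.6 now, so the seller offers 270.6, keeping 89.4.
So by rejecting in round 1, the seller gets 89.4 next round, worth 0.94 × 89.4 = 84.036 now.
Offer 89 ≥ 84.036, so the seller accepts.

Accept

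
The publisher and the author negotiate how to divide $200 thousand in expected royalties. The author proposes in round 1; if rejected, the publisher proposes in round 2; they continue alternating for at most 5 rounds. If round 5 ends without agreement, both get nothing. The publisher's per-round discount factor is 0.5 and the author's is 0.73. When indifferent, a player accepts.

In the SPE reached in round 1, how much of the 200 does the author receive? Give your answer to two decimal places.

163.15

Round 5 (the author proposes): rejection yields 0 for the publisher; the author offers 0 and keeps 200.
Round 4 (the publisher proposes): the author can get 200 next round, worth 0.73 × 200 = 146 now; the publisher offers that and keeps 54.
Round 3 (the author proposes): the publisher can get 54 next round, worth 0.5 × 54 = 27 now; the author offers that and keeps 173.
Round 2 (the publisher proposes): the author can get 173 next round, worth 0.73 × 173 = 126.29 now. The publisher offers 126.29 and keeps 200 − 126.29 = 73.71.
Round 1 (the author proposes): the publisher can get 73.71 next round, worth 0.5 × 73.71 = 36.855 now; the author offers that and keeps 163.145.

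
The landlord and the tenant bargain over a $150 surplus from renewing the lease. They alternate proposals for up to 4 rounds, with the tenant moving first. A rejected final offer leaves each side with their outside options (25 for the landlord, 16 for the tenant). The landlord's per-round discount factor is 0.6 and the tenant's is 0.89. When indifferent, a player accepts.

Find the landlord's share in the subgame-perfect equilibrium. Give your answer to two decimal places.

52.83

Solve by backward induction from round 4.
Round 4 (the landlord proposes): the tenant gets 16 if talks fail, so the landlord offers 16 and keeps 134.
Round 3 (the tenant proposes): the landlord can get 134 next round, worth 0.6 × 134 = 80.4 now, so the tenant offers 80.4, keeping 69.6.
Round 2 (the landlord proposes): the tenant can get 69.6 next round, worth 0.89 × 69.6 = 61.944 now; the landlord offers that and keeps 88.056.
Round 1 (the tenant proposes): the landlord can get 88.056 next round, worth 0.6 × 88.056 = 52.8336 now, so the tenant offers 52.8336, keeping 97.1664.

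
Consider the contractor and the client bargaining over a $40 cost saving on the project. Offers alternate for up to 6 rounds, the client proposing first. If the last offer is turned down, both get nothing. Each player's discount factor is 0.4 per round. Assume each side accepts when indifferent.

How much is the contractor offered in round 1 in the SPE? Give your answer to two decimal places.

Solve by backward induction from round 6.
Round 6 (the contractor proposes): rejection yields 0 for the client; the contractor offers 0 and keeps 40.
Round 5 (the client proposes): the contractor can get 40 next round, worth 0.4 × 40 = 16 now; the client offers that and keeps 24.
Round 4 (the contractor proposes): the client can get 24 next round, worth 0.4 × 24 = 9.6 now, so the contractor offers 9.6, keeping 30.4.
Round 3 (the client proposes): the contractor can get 30.4 next round, worth 0.4 × 30.4 = 12.16 now; the client offers that and keeps 27.84.
Round 2 (the contractor proposes): the client can get 27.84 next round, worth 0.4 × 27.84 = 11.136 now; the contractor offers that and keeps 28.864.
Round 1 (the client proposes): the contractor can get 28.864 next round, worth 0.4 × 28.864 = 11.5456 now, so the client offers 11.5456, keeping 28.4544.

11.55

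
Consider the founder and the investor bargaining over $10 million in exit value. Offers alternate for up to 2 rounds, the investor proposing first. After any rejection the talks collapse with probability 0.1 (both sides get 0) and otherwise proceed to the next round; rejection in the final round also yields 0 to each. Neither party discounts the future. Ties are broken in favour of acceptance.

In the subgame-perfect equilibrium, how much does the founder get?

9

Round 2 (the founder proposes): rejection yields 0 for the investor; the founder offers 0 and keeps 10.
Round 1 (the investor proposes): rejecting gives the founder an expected 0.9 × 10 = 9, so the investor offers 9, keeping 1.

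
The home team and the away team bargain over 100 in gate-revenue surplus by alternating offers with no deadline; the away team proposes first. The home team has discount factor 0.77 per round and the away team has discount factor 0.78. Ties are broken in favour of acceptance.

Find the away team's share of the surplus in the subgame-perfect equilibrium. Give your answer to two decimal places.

Let x be the away team's share when the away team proposes and y be the home team's share when the home team proposes.
The home team accepts iff offered ≥ 0.77·y, so x = 100 − 0.77y. Symmetrically y = 100 − 0.78x.
Substituting: x = 100 − 0.77(100 − 0.78x), giving x(1 − 0.78·0.77) = 100(1 − 0.77).
So x = 100 × 0.23 / 0.3994 ≈ 57.5864, and the home team receives 100 − x ≈ 42.4136.

57.59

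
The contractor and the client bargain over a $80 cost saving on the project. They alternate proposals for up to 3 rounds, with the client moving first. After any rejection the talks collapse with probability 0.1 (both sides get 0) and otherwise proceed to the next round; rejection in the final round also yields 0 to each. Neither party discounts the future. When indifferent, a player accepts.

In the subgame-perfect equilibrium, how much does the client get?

Round 3 (the client proposes): rejection yields 0 for the contractor; the client offers 0 and keeps 80.
Round 2 (the contractor proposes): rejecting gives the client an expected 0.9 × 80 = 72; the contractor offers that and keeps 8.
Round 1 (the client proposes): rejecting gives the contractor an expected 0.9 × 8 = 7.2, so the client offers 7.2, keeping 72.8.

72.8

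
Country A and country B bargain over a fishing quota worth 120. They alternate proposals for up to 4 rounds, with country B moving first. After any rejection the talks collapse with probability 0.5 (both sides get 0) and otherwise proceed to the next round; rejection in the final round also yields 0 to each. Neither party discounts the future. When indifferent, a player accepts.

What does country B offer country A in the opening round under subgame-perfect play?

Round 4 (country A proposes): country B will accept anything ≥ 0, so country A offers 0 and keeps 120.
Round 3 (country B proposes): rejecting gives country A an expected 0.5 × 120 = 60. Country B offers 60 and keeps 120 − 60 = 60.
Round 2 (country A proposes): rejecting gives country B an expected 0.5 × 60 = 30, so country A offers 30, keeping 90.
Round 1 (country B proposes): rejecting gives country A an expected 0.5 × 90 = 45, so country B offers 45, keeping 75.

45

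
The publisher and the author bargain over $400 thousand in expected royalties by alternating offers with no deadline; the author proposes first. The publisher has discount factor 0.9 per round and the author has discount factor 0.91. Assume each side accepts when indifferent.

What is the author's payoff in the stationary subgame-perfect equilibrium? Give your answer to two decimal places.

220.99

When the author proposes, the publisher accepts any offer worth at least 0.9 times what the publisher would get by proposing next round; and vice versa.
This gives x = 400 − 0.9y and y = 400 − 0.91x, where x and y are each side's share when it proposes.
Hence (1 − 0.9·0.91)x = 400(1 − 0.9), i.e. 0.181·x = 40.
x ≈ 220.9945; the publisher's share is 400 − x ≈ 179.0055.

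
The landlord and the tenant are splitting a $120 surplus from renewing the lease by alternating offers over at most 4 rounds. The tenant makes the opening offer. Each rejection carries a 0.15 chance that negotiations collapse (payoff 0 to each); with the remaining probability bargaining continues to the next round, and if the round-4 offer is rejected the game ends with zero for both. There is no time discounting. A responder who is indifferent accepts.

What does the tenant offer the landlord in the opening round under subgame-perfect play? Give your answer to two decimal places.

89.00

Round 4 (the landlord proposes): the tenant will accept anything ≥ 0, so the landlord offers 0 and keeps 120.
Round 3 (the tenant proposes): rejecting gives the landlord an expected 0.85 × 120 = 102; the tenant offers that and keeps 18.
Round 2 (the landlord proposes): rejecting gives the tenant an expected 0.85 × 18 = 15.3. The landlord offers 15.3 and keeps 120 − 15.3 = 104.7.
Round 1 (the tenant proposes): rejecting gives the landlord an expected 0.85 × 104.7 = 88.995. The tenant offers 88.995 and keeps 120 − 88.995 = 31.005.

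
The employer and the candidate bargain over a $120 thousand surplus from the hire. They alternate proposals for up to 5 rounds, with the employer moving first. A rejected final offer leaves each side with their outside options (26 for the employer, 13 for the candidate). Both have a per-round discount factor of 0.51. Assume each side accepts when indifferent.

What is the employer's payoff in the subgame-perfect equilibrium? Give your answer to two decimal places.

By backward induction:
Round 5 (the employer proposes): the candidate gets 13 if talks fail, so the employer offers 13 and keeps 107.
Round 4 (the candidate proposes): the employer can get 107 next round, worth 0.51 × 107 = 54.57 now, so the candidate offers 54.57, keeping 65.43.
Round 3 (the employer proposes): the candidate can get 65.43 next round, worth 0.51 × 65.43 = 33.3693 now, so the employer offers 33.3693, keeping 86.6307.
Round 2 (the candidate proposes): the employer can get 86.6307 next round, worth 0.51 × 86.6307 = 44.181657 now, so the candidate offers 44.181657, keeping 75.818343.
Round 1 (the employer proposes): the candidate can get 75.818343 next round, worth 0.51 × 75.818343 = 38.66735493 now; the employer offers that and keeps 81.33264507.

81.33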